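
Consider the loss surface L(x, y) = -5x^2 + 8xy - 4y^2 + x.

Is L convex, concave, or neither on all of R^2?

concave

L is quadratic, so its Hessian is the constant matrix H = [[-10, 8], [8, -8]].
det(H) = 16, tr(H) = -18.
det(H) > 0 and tr(H) < 0, so H is negative definite everywhere: concave.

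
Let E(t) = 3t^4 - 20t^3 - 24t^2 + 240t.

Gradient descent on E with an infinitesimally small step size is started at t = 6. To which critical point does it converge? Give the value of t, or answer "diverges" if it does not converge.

E'(t) = 12(t - 5)(t - 2)(t + 2), so E'(6) = 384.
Gradient descent moves in the -E' direction, i.e. t is decreasing.
The nearest critical point in that direction is t = 5, where E'' = 252 > 0 (a local minimum). The iterate converges there.

5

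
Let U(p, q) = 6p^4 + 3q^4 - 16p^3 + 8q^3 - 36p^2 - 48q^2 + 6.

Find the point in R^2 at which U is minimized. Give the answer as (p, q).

(3, -4)

U(p,q) separates as A(p) + B(q) + 6, so its minimum is min A + min B + 6.
A'(p) = 24p(p - 3)(p + 1) vanishes at p ∈ {-1, 0, 3}; B'(q) = 12q(q - 2)(q + 4) vanishes at q ∈ {-4, 0, 2}.
Local minima of A (where A''>0): A(-1)=-14, A(3)=-270. Local minima of B: B(-4)=-512, B(2)=-80.
So the global minimum of U is A(3) + B(-4) + 6 = -270 − 512 + 6 = -776, attained at (3, -4).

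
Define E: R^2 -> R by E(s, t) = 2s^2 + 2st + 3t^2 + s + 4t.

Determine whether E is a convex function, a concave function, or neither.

convex

E is quadratic, so its Hessian is the constant matrix H = [[4, 2], [2, 6]].
det(H) = 20, tr(H) = 10.
det(H) > 0 and tr(H) > 0, so H is positive definite everywhere: convex.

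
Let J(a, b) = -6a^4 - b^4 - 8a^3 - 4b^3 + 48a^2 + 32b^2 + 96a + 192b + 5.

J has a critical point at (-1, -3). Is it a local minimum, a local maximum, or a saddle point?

The mixed partial ∂²J/∂a∂b is 0, so the Hessian at any point is diag(J_aa, J_bb) = diag(24(-3a^2 - 2a + 4), 4(-3b^2 - 6b + 16)).
At (-1, -3): H = diag(72, 28).
Both eigenvalues are positive, so H is positive definite: a local minimum.

local minimum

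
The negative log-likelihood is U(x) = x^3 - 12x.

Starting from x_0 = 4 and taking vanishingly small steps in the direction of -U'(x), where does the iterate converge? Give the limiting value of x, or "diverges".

U'(x) = 3(x - 2)(x + 2), so U'(4) = 36.
Gradient descent moves in the -U' direction, i.e. x is decreasing.
The nearest critical point in that direction is x = 2, where U'' = 12 > 0 (a local minimum). The iterate converges there.

2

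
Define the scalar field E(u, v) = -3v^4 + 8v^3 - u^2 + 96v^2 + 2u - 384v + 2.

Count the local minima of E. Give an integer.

0

E separates as a function of u plus a function of v, so ∇E=0 decouples.
∂E/∂u = -2(u - 1) = 0 at u ∈ {1}; ∂E/∂v = -12(v - 4)(v - 2)(v + 4) = 0 at v ∈ {-4, 2, 4}.
The Hessian is diagonal: diag(E_uu, E_vv). Second derivatives: E_uu(1)=-2; E_vv(-4)=-576, E_vv(2)=144, E_vv(4)=-192.
Local minima occur where both diagonal entries positive: none. Count: 0.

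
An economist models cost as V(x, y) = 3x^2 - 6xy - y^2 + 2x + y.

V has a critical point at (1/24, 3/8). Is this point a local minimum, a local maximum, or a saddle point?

The Hessian of V is constant: H = [[6, -6], [-6, -2]].
det(H) = 6·(-2) − (-6)² = -48.
Since det(H) < 0, H is indefinite and the critical point is a saddle point.

saddle point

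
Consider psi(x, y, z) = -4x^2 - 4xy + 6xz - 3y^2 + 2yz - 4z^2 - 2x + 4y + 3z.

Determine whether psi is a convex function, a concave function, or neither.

psi is quadratic, so its Hessian is the constant matrix H = [[-8, -4, 6], [-4, -6, 2], [6, 2, -8]].
Leading principal minors: -8, 32, -104.
Signs alternate −, +, − ⇒ H ≺ 0 ⇒ concave.

concave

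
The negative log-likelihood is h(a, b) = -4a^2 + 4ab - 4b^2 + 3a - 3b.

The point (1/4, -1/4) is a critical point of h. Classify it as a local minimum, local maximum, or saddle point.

The Hessian of h is constant: H = [[-8, 4], [4, -8]].
det(H) = (-8)·(-8) − 4² = 48.
det(H) > 0 and tr(H) = -16 < 0, so H is negative definite and the point is a local maximum.

local maximum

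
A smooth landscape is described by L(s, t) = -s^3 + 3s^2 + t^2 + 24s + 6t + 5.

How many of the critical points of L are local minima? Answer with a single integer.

1

L separates as a function of s plus a function of t, so ∇L=0 decouples.
∂L/∂s = -3(s - 4)(s + 2) = 0 at s ∈ {-2, 4}; ∂L/∂t = 2(t + 3) = 0 at t ∈ {-3}.
The Hessian is diagonal: diag(L_ss, L_tt). Second derivatives: L_ss(-2)=18, L_ss(4)=-18; L_tt(-3)=2.
Local minima occur where both diagonal entries positive: (-2, -3). Count: 1.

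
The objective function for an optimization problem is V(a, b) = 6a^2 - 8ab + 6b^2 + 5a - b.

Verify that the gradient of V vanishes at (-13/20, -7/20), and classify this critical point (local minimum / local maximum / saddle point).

local minimum

∇V = (12a - 8b + 5, -8a + 12b - 1); substituting (-13/20, -7/20) gives ∇V = (0, 0), so (-13/20, -7/20) is indeed a critical point.
The Hessian of V is constant: H = [[12, -8], [-8, 12]].
det(H) = 12·12 − (-8)² = 80.
det(H) > 0 and tr(H) = 24 > 0, so H is positive definite and the point is a local minimum.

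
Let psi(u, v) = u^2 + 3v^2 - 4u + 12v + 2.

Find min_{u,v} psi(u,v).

-14

psi(u,v) separates as P(u) + Q(v) + 2, so its minimum is min P + min Q + 2.
P'(u) = 2u - 4 vanishes at u ∈ {2}; Q'(v) = 6v + 12 vanishes at v ∈ {-2}.
Local minima of P (where P''>0): P(2)=-4. Local minima of Q: Q(-2)=-12.
So the global minimum of psi is P(2) + Q(-2) + 2 = -4 − 12 + 2 = -14, attained at (2, -2).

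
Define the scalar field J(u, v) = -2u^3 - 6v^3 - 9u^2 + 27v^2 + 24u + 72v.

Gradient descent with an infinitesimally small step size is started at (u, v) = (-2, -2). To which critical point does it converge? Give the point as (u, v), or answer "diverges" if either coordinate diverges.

J is separable, so gradient descent decouples: u follows -∂J/∂u, v follows -∂J/∂v.
∂J/∂u = -6(u - 1)(u + 4); at u=-2 this is 36, so u decreases.
∂J/∂v = -18(v - 4)(v + 1); at v=-2 this is -108, so v increases.
u converges to its nearest critical value -4 (a local min of the u-part); v converges to -1. The iterate converges to (-4, -1).

(-4, -1)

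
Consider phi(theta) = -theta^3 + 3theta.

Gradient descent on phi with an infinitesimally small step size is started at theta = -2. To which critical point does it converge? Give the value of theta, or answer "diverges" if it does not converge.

phi'(theta) = -3(theta - 1)(theta + 1), so phi'(-2) = -9.
Gradient descent moves in the -phi' direction, i.e. theta is increasing.
The nearest critical point in that direction is theta = -1, where phi'' = 6 > 0 (a local minimum). The iterate converges there.

-1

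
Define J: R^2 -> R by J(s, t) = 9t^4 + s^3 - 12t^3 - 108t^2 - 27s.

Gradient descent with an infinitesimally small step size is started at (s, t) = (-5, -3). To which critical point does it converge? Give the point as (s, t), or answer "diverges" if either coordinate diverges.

diverges

J is separable, so gradient descent decouples: s follows -∂J/∂s, t follows -∂J/∂t.
∂J/∂s = 3(s - 3)(s + 3); at s=-5 this is 48, so s decreases.
∂J/∂t = 36t(t - 3)(t + 2); at t=-3 this is -648, so t increases.
The s-coordinate has no critical point in that direction and runs off to infinity.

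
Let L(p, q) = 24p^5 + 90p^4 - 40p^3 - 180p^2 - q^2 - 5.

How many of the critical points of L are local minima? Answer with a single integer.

0

L separates as a function of p plus a function of q, so ∇L=0 decouples.
∂L/∂p = 120p(p - 1)(p + 1)(p + 3) = 0 at p ∈ {-3, -1, 0, 1}; ∂L/∂q = -2q = 0 at q ∈ {0}.
The Hessian is diagonal: diag(L_pp, L_qq). Second derivatives: L_pp(-3)=-2880, L_pp(-1)=480, L_pp(0)=-360, L_pp(1)=960; L_qq(0)=-2.
Local minima occur where both diagonal entries positive: none. Count: 0.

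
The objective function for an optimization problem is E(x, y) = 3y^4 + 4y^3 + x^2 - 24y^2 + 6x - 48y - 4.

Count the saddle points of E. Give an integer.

1

E separates as a function of x plus a function of y, so ∇E=0 decouples.
∂E/∂x = 2(x + 3) = 0 at x ∈ {-3}; ∂E/∂y = 12(y - 2)(y + 1)(y + 2) = 0 at y ∈ {-2, -1, 2}.
The Hessian is diagonal: diag(E_xx, E_yy). Second derivatives: E_xx(-3)=2; E_yy(-2)=48, E_yy(-1)=-36, E_yy(2)=144.
Saddle points occur where the two diagonal entries have opposite signs: (-3, -1). Count: 1.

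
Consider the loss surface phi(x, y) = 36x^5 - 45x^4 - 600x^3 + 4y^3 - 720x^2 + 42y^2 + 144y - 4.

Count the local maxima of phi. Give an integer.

2

phi separates as a function of x plus a function of y, so ∇phi=0 decouples.
∂phi/∂x = 180x(x - 4)(x + 1)(x + 2) = 0 at x ∈ {-2, -1, 0, 4}; ∂phi/∂y = 12(y + 3)(y + 4) = 0 at y ∈ {-4, -3}.
The Hessian is diagonal: diag(phi_xx, phi_yy). Second derivatives: phi_xx(-2)=-2160, phi_xx(-1)=900, phi_xx(0)=-1440, phi_xx(4)=21600; phi_yy(-4)=-12, phi_yy(-3)=12.
Local maxima occur where both diagonal entries negative: (-2, -4), (0, -4). Count: 2.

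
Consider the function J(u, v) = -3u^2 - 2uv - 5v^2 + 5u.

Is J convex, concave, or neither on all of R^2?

J is quadratic, so its Hessian is the constant matrix H = [[-6, -2], [-2, -10]].
det(H) = 56, tr(H) = -16.
det(H) > 0 and tr(H) < 0, so H is negative definite everywhere: concave.

concave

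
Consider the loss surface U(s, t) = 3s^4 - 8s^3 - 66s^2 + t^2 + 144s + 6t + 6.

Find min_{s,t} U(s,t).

-570

U(s,t) separates as P(s) + Q(t) + 6, so its minimum is min P + min Q + 6.
P'(s) = 12(s - 4)(s - 1)(s + 3) vanishes at s ∈ {-3, 1, 4}; Q'(t) = 2(t + 3) vanishes at t ∈ {-3}.
Local minima of P (where P''>0): P(-3)=-567, P(4)=-224. Local minima of Q: Q(-3)=-9.
So the global minimum of U is P(-3) + Q(-3) + 6 = -567 − 9 + 6 = -570, attained at (-3, -3).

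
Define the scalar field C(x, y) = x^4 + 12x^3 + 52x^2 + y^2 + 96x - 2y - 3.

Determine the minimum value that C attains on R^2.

-68

C(x,y) separates as P(x) + Q(y) − 3, so its minimum is min P + min Q − 3.
P'(x) = 4(x + 2)(x + 3)(x + 4) vanishes at x ∈ {-4, -3, -2}; Q'(y) = 2y - 2 vanishes at y ∈ {1}.
Local minima of P (where P''>0): P(-4)=-64, P(-2)=-64. Local minima of Q: Q(1)=-1.
So the global minimum of C is P(-4) + Q(1) − 3 = -64 − 1 − 3 = -68, attained at (-4, 1).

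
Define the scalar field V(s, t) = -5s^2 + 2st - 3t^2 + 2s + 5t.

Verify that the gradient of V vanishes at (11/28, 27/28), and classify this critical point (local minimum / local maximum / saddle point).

local maximum

∇V = (-10s + 2t + 2, 2s - 6t + 5); substituting (11/28, 27/28) gives ∇V = (0, 0), so (11/28, 27/28) is indeed a critical point.
The Hessian of V is constant: H = [[-10, 2], [2, -6]].
det(H) = (-10)·(-6) − 2² = 56.
det(H) > 0 and tr(H) = -16 < 0, so H is negative definite and the point is a local maximum.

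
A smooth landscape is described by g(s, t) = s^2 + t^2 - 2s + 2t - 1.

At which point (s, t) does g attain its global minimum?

(1, -1)

g(s,t) separates as P(s) + Q(t) − 1, so its minimum is min P + min Q − 1.
P'(s) = 2s - 2 vanishes at s ∈ {1}; Q'(t) = 2(t + 1) vanishes at t ∈ {-1}.
Local minima of P (where P''>0): P(1)=-1. Local minima of Q: Q(-1)=-1.
So the global minimum of g is P(1) + Q(-1) − 1 = -1 − 1 − 1 = -3, attained at (1, -1).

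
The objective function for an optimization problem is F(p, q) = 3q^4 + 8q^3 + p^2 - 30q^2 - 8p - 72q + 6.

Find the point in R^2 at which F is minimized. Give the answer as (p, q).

F(p,q) separates as A(p) + B(q) + 6, so its minimum is min A + min B + 6.
A'(p) = 2p - 8 vanishes at p ∈ {4}; B'(q) = 12(q - 2)(q + 1)(q + 3) vanishes at q ∈ {-3, -1, 2}.
Local minima of A (where A''>0): A(4)=-16. Local minima of B: B(-3)=-27, B(2)=-152.
So the global minimum of F is A(4) + B(2) + 6 = -16 − 152 + 6 = -162, attained at (4, 2).

(4, 2)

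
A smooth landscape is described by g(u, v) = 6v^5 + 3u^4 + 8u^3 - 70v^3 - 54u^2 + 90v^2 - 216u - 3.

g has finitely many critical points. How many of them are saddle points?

6

g separates as a function of u plus a function of v, so ∇g=0 decouples.
∂g/∂u = 12(u - 3)(u + 2)(u + 3) = 0 at u ∈ {-3, -2, 3}; ∂g/∂v = 30v(v - 2)(v - 1)(v + 3) = 0 at v ∈ {-3, 0, 1, 2}.
The Hessian is diagonal: diag(g_uu, g_vv). Second derivatives: g_uu(-3)=72, g_uu(-2)=-60, g_uu(3)=360; g_vv(-3)=-1800, g_vv(0)=180, g_vv(1)=-120, g_vv(2)=300.
Saddle points occur where the two diagonal entries have opposite signs: (-3, -3), (-3, 1), (-2, 0), (-2, 2), (3, -3), (3, 1). Count: 6.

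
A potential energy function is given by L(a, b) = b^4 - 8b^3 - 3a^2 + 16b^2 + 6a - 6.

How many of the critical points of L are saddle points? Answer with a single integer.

2

L separates as a function of a plus a function of b, so ∇L=0 decouples.
∂L/∂a = -6(a - 1) = 0 at a ∈ {1}; ∂L/∂b = 4b(b - 4)(b - 2) = 0 at b ∈ {0, 2, 4}.
The Hessian is diagonal: diag(L_aa, L_bb). Second derivatives: L_aa(1)=-6; L_bb(0)=32, L_bb(2)=-16, L_bb(4)=32.
Saddle points occur where the two diagonal entries have opposite signs: (1, 0), (1, 4). Count: 2.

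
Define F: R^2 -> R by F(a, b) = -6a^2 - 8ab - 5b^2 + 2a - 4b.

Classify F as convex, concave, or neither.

concave

F is quadratic, so its Hessian is the constant matrix H = [[-12, -8], [-8, -10]].
det(H) = 56, tr(H) = -22.
det(H) > 0 and tr(H) < 0, so H is negative definite everywhere: concave.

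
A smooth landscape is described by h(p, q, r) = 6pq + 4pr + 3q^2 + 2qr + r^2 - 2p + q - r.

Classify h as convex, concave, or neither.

h is quadratic, so its Hessian is the constant matrix H = [[0, 6, 4], [6, 6, 2], [4, 2, 2]].
Leading principal minors: 0, -36, -72.
Neither pattern holds ⇒ H is indefinite ⇒ neither convex nor concave.

neither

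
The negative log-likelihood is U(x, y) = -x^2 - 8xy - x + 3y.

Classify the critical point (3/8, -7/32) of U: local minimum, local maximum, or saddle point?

saddle point

The Hessian of U is constant: H = [[-2, -8], [-8, 0]].
det(H) = (-2)·0 − (-8)² = -64.
Since det(H) < 0, H is indefinite and the critical point is a saddle point.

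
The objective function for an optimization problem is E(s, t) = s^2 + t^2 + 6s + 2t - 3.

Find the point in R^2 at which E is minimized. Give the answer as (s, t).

(-3, -1)

E(s,t) separates as P(s) + Q(t) − 3, so its minimum is min P + min Q − 3.
P'(s) = 2s + 6 vanishes at s ∈ {-3}; Q'(t) = 2(t + 1) vanishes at t ∈ {-1}.
Local minima of P (where P''>0): P(-3)=-9. Local minima of Q: Q(-1)=-1.
So the global minimum of E is P(-3) + Q(-1) − 3 = -9 − 1 − 3 = -13, attained at (-3, -1).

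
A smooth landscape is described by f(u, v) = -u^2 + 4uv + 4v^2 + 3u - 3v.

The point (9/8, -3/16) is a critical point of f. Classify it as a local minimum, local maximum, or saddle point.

The Hessian of f is constant: H = [[-2, 4], [4, 8]].
det(H) = (-2)·8 − 4² = -32.
Since det(H) < 0, H is indefinite and the critical point is a saddle point.

saddle point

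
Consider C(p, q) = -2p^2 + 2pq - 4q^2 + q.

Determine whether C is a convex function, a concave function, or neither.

concave

C is quadratic, so its Hessian is the constant matrix H = [[-4, 2], [2, -8]].
det(H) = 28, tr(H) = -12.
det(H) > 0 and tr(H) < 0, so H is negative definite everywhere: concave.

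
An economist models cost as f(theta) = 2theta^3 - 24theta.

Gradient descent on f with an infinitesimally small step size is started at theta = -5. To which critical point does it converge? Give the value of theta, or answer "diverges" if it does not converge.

f'(theta) = 6(theta - 2)(theta + 2), so f'(-5) = 126.
Gradient descent moves in the -f' direction, i.e. theta is decreasing.
There is no critical point below theta=-5, and f' keeps the same sign, so the iterate runs off to −∞.

diverges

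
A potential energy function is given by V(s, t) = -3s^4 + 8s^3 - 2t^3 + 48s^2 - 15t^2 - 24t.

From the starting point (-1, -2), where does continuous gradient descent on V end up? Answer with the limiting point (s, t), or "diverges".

(0, -4)

V is separable, so gradient descent decouples: s follows -∂V/∂s, t follows -∂V/∂t.
∂V/∂s = -12s(s - 4)(s + 2); at s=-1 this is -60, so s increases.
∂V/∂t = -6(t + 1)(t + 4); at t=-2 this is 12, so t decreases.
s converges to its nearest critical value 0 (a local min of the s-part); t converges to -4. The iterate converges to (0, -4).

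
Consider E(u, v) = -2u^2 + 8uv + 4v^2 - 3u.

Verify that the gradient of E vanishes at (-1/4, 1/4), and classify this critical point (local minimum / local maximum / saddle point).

∇E = (-4u + 8v - 3, 8u + 8v); substituting (-1/4, 1/4) gives ∇E = (0, 0), so (-1/4, 1/4) is indeed a critical point.
The Hessian of E is constant: H = [[-4, 8], [8, 8]].
det(H) = (-4)·8 − 8² = -96.
Since det(H) < 0, H is indefinite and the critical point is a saddle point.

saddle point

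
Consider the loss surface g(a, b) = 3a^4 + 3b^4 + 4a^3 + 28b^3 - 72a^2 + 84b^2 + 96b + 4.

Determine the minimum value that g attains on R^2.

-700

g(a,b) separates as P(a) + Q(b) + 4, so its minimum is min P + min Q + 4.
P'(a) = 12a(a - 3)(a + 4) vanishes at a ∈ {-4, 0, 3}; Q'(b) = 12(b + 1)(b + 2)(b + 4) vanishes at b ∈ {-4, -2, -1}.
Local minima of P (where P''>0): P(-4)=-640, P(3)=-297. Local minima of Q: Q(-4)=-64, Q(-1)=-37.
So the global minimum of g is P(-4) + Q(-4) + 4 = -640 − 64 + 4 = -700, attained at (-4, -4).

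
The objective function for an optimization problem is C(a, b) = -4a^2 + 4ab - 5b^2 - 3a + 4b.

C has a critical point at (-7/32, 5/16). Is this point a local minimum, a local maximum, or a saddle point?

The Hessian of C is constant: H = [[-8, 4], [4, -10]].
det(H) = (-8)·(-10) − 4² = 64.
det(H) > 0 and tr(H) = -18 < 0, so H is negative definite and the point is a local maximum.

local maximum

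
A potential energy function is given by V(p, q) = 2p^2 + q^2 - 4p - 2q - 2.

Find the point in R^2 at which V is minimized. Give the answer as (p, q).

(1, 1)

V(p,q) separates as A(p) + B(q) − 2, so its minimum is min A + min B − 2.
A'(p) = 4p - 4 vanishes at p ∈ {1}; B'(q) = 2q - 2 vanishes at q ∈ {1}.
Local minima of A (where A''>0): A(1)=-2. Local minima of B: B(1)=-1.
So the global minimum of V is A(1) + B(1) − 2 = -2 − 1 − 2 = -5, attained at (1, 1).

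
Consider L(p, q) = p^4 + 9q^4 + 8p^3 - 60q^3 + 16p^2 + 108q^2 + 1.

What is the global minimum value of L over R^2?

1

L(p,q) separates as A(p) + B(q) + 1, so its minimum is min A + min B + 1.
A'(p) = 4p(p + 2)(p + 4) vanishes at p ∈ {-4, -2, 0}; B'(q) = 36q(q - 3)(q - 2) vanishes at q ∈ {0, 2, 3}.
Local minima of A (where A''>0): A(-4)=0, A(0)=0. Local minima of B: B(0)=0, B(3)=81.
So the global minimum of L is A(-4) + B(0) + 1 = 0 + 0 + 1 = 1, attained at (-4, 0).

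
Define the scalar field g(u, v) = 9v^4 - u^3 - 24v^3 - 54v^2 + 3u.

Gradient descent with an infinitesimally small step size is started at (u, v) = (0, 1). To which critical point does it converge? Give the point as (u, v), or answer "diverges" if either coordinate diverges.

(-1, 3)

g is separable, so gradient descent decouples: u follows -∂g/∂u, v follows -∂g/∂v.
∂g/∂u = -3(u - 1)(u + 1); at u=0 this is 3, so u decreases.
∂g/∂v = 36v(v - 3)(v + 1); at v=1 this is -144, so v increases.
u converges to its nearest critical value -1 (a local min of the u-part); v converges to 3. The iterate converges to (-1, 3).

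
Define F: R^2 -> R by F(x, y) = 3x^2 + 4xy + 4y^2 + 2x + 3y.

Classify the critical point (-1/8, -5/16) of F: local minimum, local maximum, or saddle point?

The Hessian of F is constant: H = [[6, 4], [4, 8]].
det(H) = 6·8 − 4² = 32.
det(H) > 0 and tr(H) = 14 > 0, so H is positive definite and the point is a local minimum.

local minimum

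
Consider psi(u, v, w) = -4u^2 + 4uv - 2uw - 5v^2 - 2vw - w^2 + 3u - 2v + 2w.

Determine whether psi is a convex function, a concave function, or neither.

psi is quadratic, so its Hessian is the constant matrix H = [[-8, 4, -2], [4, -10, -2], [-2, -2, -2]].
Leading principal minors: -8, 64, -24.
Signs alternate −, +, − ⇒ H ≺ 0 ⇒ concave.

concave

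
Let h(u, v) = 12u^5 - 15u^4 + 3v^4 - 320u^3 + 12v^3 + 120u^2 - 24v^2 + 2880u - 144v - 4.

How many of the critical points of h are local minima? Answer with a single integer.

4

h separates as a function of u plus a function of v, so ∇h=0 decouples.
∂h/∂u = 60(u - 4)(u - 2)(u + 2)(u + 3) = 0 at u ∈ {-3, -2, 2, 4}; ∂h/∂v = 12(v - 2)(v + 2)(v + 3) = 0 at v ∈ {-3, -2, 2}.
The Hessian is diagonal: diag(h_uu, h_vv). Second derivatives: h_uu(-3)=-2100, h_uu(-2)=1440, h_uu(2)=-2400, h_uu(4)=5040; h_vv(-3)=60, h_vv(-2)=-48, h_vv(2)=240.
Local minima occur where both diagonal entries positive: (-2, -3), (-2, 2), (4, -3), (4, 2). Count: 4.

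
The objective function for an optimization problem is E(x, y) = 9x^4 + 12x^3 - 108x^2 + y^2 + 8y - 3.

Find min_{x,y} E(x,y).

-586

E(x,y) separates as P(x) + Q(y) − 3, so its minimum is min P + min Q − 3.
P'(x) = 36x(x - 2)(x + 3) vanishes at x ∈ {-3, 0, 2}; Q'(y) = 2y + 8 vanishes at y ∈ {-4}.
Local minima of P (where P''>0): P(-3)=-567, P(2)=-192. Local minima of Q: Q(-4)=-16.
So the global minimum of E is P(-3) + Q(-4) − 3 = -567 − 16 − 3 = -586, attained at (-3, -4).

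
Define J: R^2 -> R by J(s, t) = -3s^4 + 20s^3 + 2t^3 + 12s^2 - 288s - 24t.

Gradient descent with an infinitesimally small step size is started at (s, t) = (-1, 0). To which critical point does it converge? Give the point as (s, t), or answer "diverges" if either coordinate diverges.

J is separable, so gradient descent decouples: s follows -∂J/∂s, t follows -∂J/∂t.
∂J/∂s = -12(s - 4)(s - 3)(s + 2); at s=-1 this is -240, so s increases.
∂J/∂t = 6(t - 2)(t + 2); at t=0 this is -24, so t increases.
s converges to its nearest critical value 3 (a local min of the s-part); t converges to 2. The iterate converges to (3, 2).

(3, 2)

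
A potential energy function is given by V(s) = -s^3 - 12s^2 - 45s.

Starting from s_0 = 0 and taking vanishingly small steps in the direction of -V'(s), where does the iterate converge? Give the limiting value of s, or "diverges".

V'(s) = -3(s + 3)(s + 5), so V'(0) = -45.
Gradient descent moves in the -V' direction, i.e. s is increasing.
There is no critical point above s=0, and V' keeps the same sign, so the iterate runs off to +∞.

diverges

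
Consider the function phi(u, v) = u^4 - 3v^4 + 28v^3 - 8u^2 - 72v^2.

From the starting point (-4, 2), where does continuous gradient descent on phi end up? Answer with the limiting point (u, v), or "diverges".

(-2, 3)

phi is separable, so gradient descent decouples: u follows -∂phi/∂u, v follows -∂phi/∂v.
∂phi/∂u = 4u(u - 2)(u + 2); at u=-4 this is -192, so u increases.
∂phi/∂v = -12v(v - 4)(v - 3); at v=2 this is -48, so v increases.
u converges to its nearest critical value -2 (a local min of the u-part); v converges to 3. The iterate converges to (-2, 3).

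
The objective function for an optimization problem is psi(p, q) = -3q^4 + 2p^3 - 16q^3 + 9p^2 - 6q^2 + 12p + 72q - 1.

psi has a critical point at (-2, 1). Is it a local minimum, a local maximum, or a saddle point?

The mixed partial ∂²psi/∂p∂q is 0, so the Hessian at any point is diag(psi_pp, psi_qq) = diag(6(2p + 3), -12(3q^2 + 8q + 1)).
At (-2, 1): H = diag(-6, -144).
Both eigenvalues are negative, so H is negative definite: a local maximum.

local maximum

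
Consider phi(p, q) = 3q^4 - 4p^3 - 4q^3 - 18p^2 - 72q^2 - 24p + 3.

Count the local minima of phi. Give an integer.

2

phi separates as a function of p plus a function of q, so ∇phi=0 decouples.
∂phi/∂p = -12(p + 1)(p + 2) = 0 at p ∈ {-2, -1}; ∂phi/∂q = 12q(q - 4)(q + 3) = 0 at q ∈ {-3, 0, 4}.
The Hessian is diagonal: diag(phi_pp, phi_qq). Second derivatives: phi_pp(-2)=12, phi_pp(-1)=-12; phi_qq(-3)=252, phi_qq(0)=-144, phi_qq(4)=336.
Local minima occur where both diagonal entries positive: (-2, -3), (-2, 4). Count: 2.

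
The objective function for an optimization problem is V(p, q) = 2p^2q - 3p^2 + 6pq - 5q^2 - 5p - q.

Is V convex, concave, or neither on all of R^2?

The term 2p^2q is cubic, so the Hessian is not constant.
∂²V/∂p² = 4q - 6, which takes both signs as q varies (negative for sufficiently negative q). A diagonal entry of the Hessian changing sign means the Hessian is neither positive- nor negative-semidefinite on all of R^2.

neither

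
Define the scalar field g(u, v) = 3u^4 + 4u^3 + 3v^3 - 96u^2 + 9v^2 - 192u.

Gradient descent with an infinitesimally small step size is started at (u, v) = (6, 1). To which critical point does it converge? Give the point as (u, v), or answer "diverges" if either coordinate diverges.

g is separable, so gradient descent decouples: u follows -∂g/∂u, v follows -∂g/∂v.
∂g/∂u = 12(u - 4)(u + 1)(u + 4); at u=6 this is 1680, so u decreases.
∂g/∂v = 9v(v + 2); at v=1 this is 27, so v decreases.
u converges to its nearest critical value 4 (a local min of the u-part); v converges to 0. The iterate converges to (4, 0).

(4, 0)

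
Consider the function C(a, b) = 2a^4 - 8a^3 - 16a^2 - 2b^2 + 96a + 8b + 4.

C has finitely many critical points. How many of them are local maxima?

1

C separates as a function of a plus a function of b, so ∇C=0 decouples.
∂C/∂a = 8(a - 3)(a - 2)(a + 2) = 0 at a ∈ {-2, 2, 3}; ∂C/∂b = -4(b - 2) = 0 at b ∈ {2}.
The Hessian is diagonal: diag(C_aa, C_bb). Second derivatives: C_aa(-2)=160, C_aa(2)=-32, C_aa(3)=40; C_bb(2)=-4.
Local maxima occur where both diagonal entries negative: (2, 2). Count: 1.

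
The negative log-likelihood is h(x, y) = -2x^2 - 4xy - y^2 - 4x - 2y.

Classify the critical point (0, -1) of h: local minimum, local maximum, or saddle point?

The Hessian of h is constant: H = [[-4, -4], [-4, -2]].
det(H) = (-4)·(-2) − (-4)² = -8.
Since det(H) < 0, H is indefinite and the critical point is a saddle point.

saddle point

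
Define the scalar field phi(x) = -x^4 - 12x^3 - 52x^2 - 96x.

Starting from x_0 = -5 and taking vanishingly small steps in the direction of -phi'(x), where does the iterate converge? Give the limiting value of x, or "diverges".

diverges

phi'(x) = -4(x + 2)(x + 3)(x + 4), so phi'(-5) = 24.
Gradient descent moves in the -phi' direction, i.e. x is decreasing.
There is no critical point below x=-5, and phi' keeps the same sign, so the iterate runs off to −∞.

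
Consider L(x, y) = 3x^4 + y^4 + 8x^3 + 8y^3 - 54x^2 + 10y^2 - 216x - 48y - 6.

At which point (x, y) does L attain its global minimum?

L(x,y) separates as P(x) + Q(y) − 6, so its minimum is min P + min Q − 6.
P'(x) = 12(x - 3)(x + 2)(x + 3) vanishes at x ∈ {-3, -2, 3}; Q'(y) = 4(y - 1)(y + 3)(y + 4) vanishes at y ∈ {-4, -3, 1}.
Local minima of P (where P''>0): P(-3)=189, P(3)=-675. Local minima of Q: Q(-4)=96, Q(1)=-29.
So the global minimum of L is P(3) + Q(1) − 6 = -675 − 29 − 6 = -710, attained at (3, 1).

(3, 1)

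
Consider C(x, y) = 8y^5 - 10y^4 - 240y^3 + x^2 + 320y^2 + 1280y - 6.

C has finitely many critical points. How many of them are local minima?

C separates as a function of x plus a function of y, so ∇C=0 decouples.
∂C/∂x = 2x = 0 at x ∈ {0}; ∂C/∂y = 40(y - 4)(y - 2)(y + 1)(y + 4) = 0 at y ∈ {-4, -1, 2, 4}.
The Hessian is diagonal: diag(C_xx, C_yy). Second derivatives: C_xx(0)=2; C_yy(-4)=-5760, C_yy(-1)=1800, C_yy(2)=-1440, C_yy(4)=3200.
Local minima occur where both diagonal entries positive: (0, -1), (0, 4). Count: 2.

2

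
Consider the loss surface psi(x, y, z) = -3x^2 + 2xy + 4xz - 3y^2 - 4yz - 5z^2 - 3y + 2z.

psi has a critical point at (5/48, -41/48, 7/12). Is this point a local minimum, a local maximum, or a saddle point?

The Hessian is constant: H = [[-6, 2, 4], [2, -6, -4], [4, -4, -10]].
Leading principal minors: Δ₁ = -6, Δ₂ = 32, Δ₃ = -192.
The minors alternate sign starting negative (−, +, −), so H is negative definite: a local maximum.

local maximum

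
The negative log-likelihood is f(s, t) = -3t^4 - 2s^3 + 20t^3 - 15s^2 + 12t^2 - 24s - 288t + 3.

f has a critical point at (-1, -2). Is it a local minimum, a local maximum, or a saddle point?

The mixed partial ∂²f/∂s∂t is 0, so the Hessian at any point is diag(f_ss, f_tt) = diag(-6(2s + 5), 12(-3t^2 + 10t + 2)).
At (-1, -2): H = diag(-18, -360).
Both eigenvalues are negative, so H is negative definite: a local maximum.

local maximum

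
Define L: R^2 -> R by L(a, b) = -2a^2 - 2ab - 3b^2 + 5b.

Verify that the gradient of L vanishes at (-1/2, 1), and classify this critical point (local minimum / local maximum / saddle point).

local maximum

∇L = (-4a - 2b, -2a - 6b + 5); substituting (-1/2, 1) gives ∇L = (0, 0), so (-1/2, 1) is indeed a critical point.
The Hessian of L is constant: H = [[-4, -2], [-2, -6]].
det(H) = (-4)·(-6) − (-2)² = 20.
det(H) > 0 and tr(H) = -10 < 0, so H is negative definite and the point is a local maximum.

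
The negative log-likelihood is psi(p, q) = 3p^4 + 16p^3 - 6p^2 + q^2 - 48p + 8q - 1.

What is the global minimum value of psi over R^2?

-177

psi(p,q) separates as A(p) + B(q) − 1, so its minimum is min A + min B − 1.
A'(p) = 12(p - 1)(p + 1)(p + 4) vanishes at p ∈ {-4, -1, 1}; B'(q) = 2q + 8 vanishes at q ∈ {-4}.
Local minima of A (where A''>0): A(-4)=-160, A(1)=-35. Local minima of B: B(-4)=-16.
So the global minimum of psi is A(-4) + B(-4) − 1 = -160 − 16 − 1 = -177, attained at (-4, -4).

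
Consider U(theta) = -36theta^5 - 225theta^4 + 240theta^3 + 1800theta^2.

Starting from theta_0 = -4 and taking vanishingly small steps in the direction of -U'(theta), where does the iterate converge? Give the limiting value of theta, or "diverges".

-5

U'(theta) = -180theta(theta - 2)(theta + 2)(theta + 5), so U'(-4) = 8640.
Gradient descent moves in the -U' direction, i.e. theta is decreasing.
The nearest critical point in that direction is theta = -5, where U'' = 18900 > 0 (a local minimum). The iterate converges there.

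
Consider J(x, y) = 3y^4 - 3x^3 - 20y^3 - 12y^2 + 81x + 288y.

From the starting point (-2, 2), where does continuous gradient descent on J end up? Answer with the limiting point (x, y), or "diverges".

J is separable, so gradient descent decouples: x follows -∂J/∂x, y follows -∂J/∂y.
∂J/∂x = -9(x - 3)(x + 3); at x=-2 this is 45, so x decreases.
∂J/∂y = 12(y - 4)(y - 3)(y + 2); at y=2 this is 96, so y decreases.
x converges to its nearest critical value -3 (a local min of the x-part); y converges to -2. The iterate converges to (-3, -2).

(-3, -2)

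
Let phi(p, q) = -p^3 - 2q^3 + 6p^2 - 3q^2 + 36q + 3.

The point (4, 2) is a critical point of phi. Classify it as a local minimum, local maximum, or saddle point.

local maximum

The mixed partial ∂²phi/∂p∂q is 0, so the Hessian at any point is diag(phi_pp, phi_qq) = diag(6(-p + 2), -6(2q + 1)).
At (4, 2): H = diag(-12, -30).
Both eigenvalues are negative, so H is negative definite: a local maximum.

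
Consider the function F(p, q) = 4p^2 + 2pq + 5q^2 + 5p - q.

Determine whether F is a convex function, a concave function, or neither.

convex

F is quadratic, so its Hessian is the constant matrix H = [[8, 2], [2, 10]].
det(H) = 76, tr(H) = 18.
det(H) > 0 and tr(H) > 0, so H is positive definite everywhere: convex.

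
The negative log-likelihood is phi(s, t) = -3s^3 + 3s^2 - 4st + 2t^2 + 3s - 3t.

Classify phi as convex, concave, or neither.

neither

The term -3s^3 is cubic, so the Hessian is not constant.
∂²phi/∂s² = -18s + 6, which takes both signs as s varies (negative for sufficiently large s). A diagonal entry of the Hessian changing sign means the Hessian is neither positive- nor negative-semidefinite on all of R^2.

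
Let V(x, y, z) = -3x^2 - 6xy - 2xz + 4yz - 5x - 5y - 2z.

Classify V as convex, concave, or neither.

V is quadratic, so its Hessian is the constant matrix H = [[-6, -6, -2], [-6, 0, 4], [-2, 4, 0]].
Leading principal minors: -6, -36, 192.
Neither pattern holds ⇒ H is indefinite ⇒ neither convex nor concave.

neither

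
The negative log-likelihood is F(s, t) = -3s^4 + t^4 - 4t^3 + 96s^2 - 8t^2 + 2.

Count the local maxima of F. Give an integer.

F separates as a function of s plus a function of t, so ∇F=0 decouples.
∂F/∂s = -12s(s - 4)(s + 4) = 0 at s ∈ {-4, 0, 4}; ∂F/∂t = 4t(t - 4)(t + 1) = 0 at t ∈ {-1, 0, 4}.
The Hessian is diagonal: diag(F_ss, F_tt). Second derivatives: F_ss(-4)=-384, F_ss(0)=192, F_ss(4)=-384; F_tt(-1)=20, F_tt(0)=-16, F_tt(4)=80.
Local maxima occur where both diagonal entries negative: (-4, 0), (4, 0). Count: 2.

2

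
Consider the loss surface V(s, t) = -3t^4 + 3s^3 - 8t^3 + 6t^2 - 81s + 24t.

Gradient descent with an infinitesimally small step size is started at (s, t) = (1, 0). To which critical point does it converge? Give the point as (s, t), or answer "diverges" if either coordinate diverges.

V is separable, so gradient descent decouples: s follows -∂V/∂s, t follows -∂V/∂t.
∂V/∂s = 9(s - 3)(s + 3); at s=1 this is -72, so s increases.
∂V/∂t = -12(t - 1)(t + 1)(t + 2); at t=0 this is 24, so t decreases.
s converges to its nearest critical value 3 (a local min of the s-part); t converges to -1. The iterate converges to (3, -1).

(3, -1)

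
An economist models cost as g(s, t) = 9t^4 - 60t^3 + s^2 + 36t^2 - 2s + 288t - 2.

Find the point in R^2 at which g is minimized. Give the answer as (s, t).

g(s,t) separates as P(s) + Q(t) − 2, so its minimum is min P + min Q − 2.
P'(s) = 2s - 2 vanishes at s ∈ {1}; Q'(t) = 36(t - 4)(t - 2)(t + 1) vanishes at t ∈ {-1, 2, 4}.
Local minima of P (where P''>0): P(1)=-1. Local minima of Q: Q(-1)=-183, Q(4)=192.
So the global minimum of g is P(1) + Q(-1) − 2 = -1 − 183 − 2 = -186, attained at (1, -1).

(1, -1)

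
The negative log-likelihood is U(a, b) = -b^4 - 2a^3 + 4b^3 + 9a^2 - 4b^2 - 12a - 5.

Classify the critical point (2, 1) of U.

The mixed partial ∂²U/∂a∂b is 0, so the Hessian at any point is diag(U_aa, U_bb) = diag(6(-2a + 3), 4(-3b^2 + 6b - 2)).
At (2, 1): H = diag(-6, 4).
The eigenvalues have opposite signs, so H is indefinite: a saddle point.

saddle point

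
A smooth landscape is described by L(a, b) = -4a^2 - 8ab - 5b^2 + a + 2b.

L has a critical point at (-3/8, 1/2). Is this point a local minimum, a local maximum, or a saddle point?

local maximum

The Hessian of L is constant: H = [[-8, -8], [-8, -10]].
det(H) = (-8)·(-10) − (-8)² = 16.
det(H) > 0 and tr(H) = -18 < 0, so H is negative definite and the point is a local maximum.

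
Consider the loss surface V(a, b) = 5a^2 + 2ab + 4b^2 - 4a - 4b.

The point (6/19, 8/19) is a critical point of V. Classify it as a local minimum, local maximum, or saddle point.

local minimum

The Hessian of V is constant: H = [[10, 2], [2, 8]].
det(H) = 10·8 − 2² = 76.
det(H) > 0 and tr(H) = 18 > 0, so H is positive definite and the point is a local minimum.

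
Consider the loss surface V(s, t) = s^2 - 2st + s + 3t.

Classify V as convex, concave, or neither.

neither

V is quadratic, so its Hessian is the constant matrix H = [[2, -2], [-2, 0]].
det(H) = -4, tr(H) = 2.
det(H) < 0, so H is indefinite: neither convex nor concave.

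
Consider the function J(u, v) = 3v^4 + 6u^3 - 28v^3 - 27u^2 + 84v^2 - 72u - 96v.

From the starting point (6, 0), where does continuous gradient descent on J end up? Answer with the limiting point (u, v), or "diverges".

J is separable, so gradient descent decouples: u follows -∂J/∂u, v follows -∂J/∂v.
∂J/∂u = 18(u - 4)(u + 1); at u=6 this is 252, so u decreases.
∂J/∂v = 12(v - 4)(v - 2)(v - 1); at v=0 this is -96, so v increases.
u converges to its nearest critical value 4 (a local min of the u-part); v converges to 1. The iterate converges to (4, 1).

(4, 1)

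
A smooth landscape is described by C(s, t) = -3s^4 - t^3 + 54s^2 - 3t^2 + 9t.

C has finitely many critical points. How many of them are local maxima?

2

C separates as a function of s plus a function of t, so ∇C=0 decouples.
∂C/∂s = -12s(s - 3)(s + 3) = 0 at s ∈ {-3, 0, 3}; ∂C/∂t = -3(t - 1)(t + 3) = 0 at t ∈ {-3, 1}.
The Hessian is diagonal: diag(C_ss, C_tt). Second derivatives: C_ss(-3)=-216, C_ss(0)=108, C_ss(3)=-216; C_tt(-3)=12, C_tt(1)=-12.
Local maxima occur where both diagonal entries negative: (-3, 1), (3, 1). Count: 2.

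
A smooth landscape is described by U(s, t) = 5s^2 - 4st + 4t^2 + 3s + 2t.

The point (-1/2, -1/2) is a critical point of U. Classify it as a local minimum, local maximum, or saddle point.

local minimum

The Hessian of U is constant: H = [[10, -4], [-4, 8]].
det(H) = 10·8 − (-4)² = 64.
det(H) > 0 and tr(H) = 18 > 0, so H is positive definite and the point is a local minimum.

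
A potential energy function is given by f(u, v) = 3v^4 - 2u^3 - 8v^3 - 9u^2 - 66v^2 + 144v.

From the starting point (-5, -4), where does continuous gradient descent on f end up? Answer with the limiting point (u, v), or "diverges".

(-3, -3)

f is separable, so gradient descent decouples: u follows -∂f/∂u, v follows -∂f/∂v.
∂f/∂u = -6u(u + 3); at u=-5 this is -60, so u increases.
∂f/∂v = 12(v - 4)(v - 1)(v + 3); at v=-4 this is -480, so v increases.
u converges to its nearest critical value -3 (a local min of the u-part); v converges to -3. The iterate converges to (-3, -3).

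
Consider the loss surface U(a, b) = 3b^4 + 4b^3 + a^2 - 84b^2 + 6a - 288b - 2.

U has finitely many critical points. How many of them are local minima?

2

U separates as a function of a plus a function of b, so ∇U=0 decouples.
∂U/∂a = 2(a + 3) = 0 at a ∈ {-3}; ∂U/∂b = 12(b - 4)(b + 2)(b + 3) = 0 at b ∈ {-3, -2, 4}.
The Hessian is diagonal: diag(U_aa, U_bb). Second derivatives: U_aa(-3)=2; U_bb(-3)=84, U_bb(-2)=-72, U_bb(4)=504.
Local minima occur where both diagonal entries positive: (-3, -3), (-3, 4). Count: 2.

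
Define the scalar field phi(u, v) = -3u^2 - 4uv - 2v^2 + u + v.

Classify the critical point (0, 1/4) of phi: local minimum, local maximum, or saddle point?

The Hessian of phi is constant: H = [[-6, -4], [-4, -4]].
det(H) = (-6)·(-4) − (-4)² = 8.
det(H) > 0 and tr(H) = -10 < 0, so H is negative definite and the point is a local maximum.

local maximum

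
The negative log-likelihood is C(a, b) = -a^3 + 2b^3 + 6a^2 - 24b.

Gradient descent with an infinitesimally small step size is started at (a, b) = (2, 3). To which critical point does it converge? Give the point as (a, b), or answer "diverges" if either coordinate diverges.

C is separable, so gradient descent decouples: a follows -∂C/∂a, b follows -∂C/∂b.
∂C/∂a = -3a(a - 4); at a=2 this is 12, so a decreases.
∂C/∂b = 6(b - 2)(b + 2); at b=3 this is 30, so b decreases.
a converges to its nearest critical value 0 (a local min of the a-part); b converges to 2. The iterate converges to (0, 2).

(0, 2)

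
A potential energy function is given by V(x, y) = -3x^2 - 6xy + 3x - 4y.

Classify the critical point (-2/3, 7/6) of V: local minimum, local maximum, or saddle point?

The Hessian of V is constant: H = [[-6, -6], [-6, 0]].
det(H) = (-6)·0 − (-6)² = -36.
Since det(H) < 0, H is indefinite and the critical point is a saddle point.

saddle point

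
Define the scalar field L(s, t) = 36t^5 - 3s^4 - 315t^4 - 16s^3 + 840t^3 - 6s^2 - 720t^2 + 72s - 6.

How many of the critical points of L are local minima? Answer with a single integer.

L separates as a function of s plus a function of t, so ∇L=0 decouples.
∂L/∂s = -12(s - 1)(s + 2)(s + 3) = 0 at s ∈ {-3, -2, 1}; ∂L/∂t = 180t(t - 4)(t - 2)(t - 1) = 0 at t ∈ {0, 1, 2, 4}.
The Hessian is diagonal: diag(L_ss, L_tt). Second derivatives: L_ss(-3)=-48, L_ss(-2)=36, L_ss(1)=-144; L_tt(0)=-1440, L_tt(1)=540, L_tt(2)=-720, L_tt(4)=4320.
Local minima occur where both diagonal entries positive: (-2, 1), (-2, 4). Count: 2.

2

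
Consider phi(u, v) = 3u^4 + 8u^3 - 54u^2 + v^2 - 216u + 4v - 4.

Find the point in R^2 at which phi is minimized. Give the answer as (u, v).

phi(u,v) separates as P(u) + Q(v) − 4, so its minimum is min P + min Q − 4.
P'(u) = 12(u - 3)(u + 2)(u + 3) vanishes at u ∈ {-3, -2, 3}; Q'(v) = 2v + 4 vanishes at v ∈ {-2}.
Local minima of P (where P''>0): P(-3)=189, P(3)=-675. Local minima of Q: Q(-2)=-4.
So the global minimum of phi is P(3) + Q(-2) − 4 = -675 − 4 − 4 = -683, attained at (3, -2).

(3, -2)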